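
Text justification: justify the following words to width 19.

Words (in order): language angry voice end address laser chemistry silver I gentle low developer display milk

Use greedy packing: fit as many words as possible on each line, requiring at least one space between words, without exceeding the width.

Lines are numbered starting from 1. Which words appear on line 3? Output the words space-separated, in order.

Line 1: ['language', 'angry'] (min_width=14, slack=5)
Line 2: ['voice', 'end', 'address'] (min_width=17, slack=2)
Line 3: ['laser', 'chemistry'] (min_width=15, slack=4)
Line 4: ['silver', 'I', 'gentle', 'low'] (min_width=19, slack=0)
Line 5: ['developer', 'display'] (min_width=17, slack=2)
Line 6: ['milk'] (min_width=4, slack=15)

Answer: laser chemistry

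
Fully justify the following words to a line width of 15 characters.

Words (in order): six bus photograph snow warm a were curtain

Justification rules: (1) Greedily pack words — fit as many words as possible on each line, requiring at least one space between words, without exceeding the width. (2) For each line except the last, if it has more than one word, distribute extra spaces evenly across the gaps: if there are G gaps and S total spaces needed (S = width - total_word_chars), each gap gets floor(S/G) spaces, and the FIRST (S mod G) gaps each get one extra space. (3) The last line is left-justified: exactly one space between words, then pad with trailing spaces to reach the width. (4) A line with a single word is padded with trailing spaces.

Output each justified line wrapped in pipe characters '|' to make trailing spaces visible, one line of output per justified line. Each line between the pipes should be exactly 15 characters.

Answer: |six         bus|
|photograph snow|
|warm   a   were|
|curtain        |

Derivation:
Line 1: ['six', 'bus'] (min_width=7, slack=8)
Line 2: ['photograph', 'snow'] (min_width=15, slack=0)
Line 3: ['warm', 'a', 'were'] (min_width=11, slack=4)
Line 4: ['curtain'] (min_width=7, slack=8)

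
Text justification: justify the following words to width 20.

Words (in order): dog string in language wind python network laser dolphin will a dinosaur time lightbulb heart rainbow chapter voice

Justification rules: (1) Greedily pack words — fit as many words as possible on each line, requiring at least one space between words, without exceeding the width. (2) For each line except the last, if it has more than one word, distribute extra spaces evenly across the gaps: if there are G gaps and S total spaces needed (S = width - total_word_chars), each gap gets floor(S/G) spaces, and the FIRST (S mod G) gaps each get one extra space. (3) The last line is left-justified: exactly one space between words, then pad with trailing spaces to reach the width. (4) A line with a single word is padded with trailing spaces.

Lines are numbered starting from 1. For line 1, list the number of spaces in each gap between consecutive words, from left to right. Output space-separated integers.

Answer: 5 4

Derivation:
Line 1: ['dog', 'string', 'in'] (min_width=13, slack=7)
Line 2: ['language', 'wind', 'python'] (min_width=20, slack=0)
Line 3: ['network', 'laser'] (min_width=13, slack=7)
Line 4: ['dolphin', 'will', 'a'] (min_width=14, slack=6)
Line 5: ['dinosaur', 'time'] (min_width=13, slack=7)
Line 6: ['lightbulb', 'heart'] (min_width=15, slack=5)
Line 7: ['rainbow', 'chapter'] (min_width=15, slack=5)
Line 8: ['voice'] (min_width=5, slack=15)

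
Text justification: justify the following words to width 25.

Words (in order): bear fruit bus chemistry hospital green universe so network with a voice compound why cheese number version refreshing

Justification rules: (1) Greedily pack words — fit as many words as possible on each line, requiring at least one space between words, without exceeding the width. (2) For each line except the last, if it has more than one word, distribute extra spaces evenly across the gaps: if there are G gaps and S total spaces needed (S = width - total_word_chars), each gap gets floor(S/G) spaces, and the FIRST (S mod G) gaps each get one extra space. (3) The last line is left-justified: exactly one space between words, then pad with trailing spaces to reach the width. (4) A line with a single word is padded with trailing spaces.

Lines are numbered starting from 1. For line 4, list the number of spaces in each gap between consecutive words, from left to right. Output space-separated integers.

Answer: 4 4

Derivation:
Line 1: ['bear', 'fruit', 'bus', 'chemistry'] (min_width=24, slack=1)
Line 2: ['hospital', 'green', 'universe'] (min_width=23, slack=2)
Line 3: ['so', 'network', 'with', 'a', 'voice'] (min_width=23, slack=2)
Line 4: ['compound', 'why', 'cheese'] (min_width=19, slack=6)
Line 5: ['number', 'version', 'refreshing'] (min_width=25, slack=0)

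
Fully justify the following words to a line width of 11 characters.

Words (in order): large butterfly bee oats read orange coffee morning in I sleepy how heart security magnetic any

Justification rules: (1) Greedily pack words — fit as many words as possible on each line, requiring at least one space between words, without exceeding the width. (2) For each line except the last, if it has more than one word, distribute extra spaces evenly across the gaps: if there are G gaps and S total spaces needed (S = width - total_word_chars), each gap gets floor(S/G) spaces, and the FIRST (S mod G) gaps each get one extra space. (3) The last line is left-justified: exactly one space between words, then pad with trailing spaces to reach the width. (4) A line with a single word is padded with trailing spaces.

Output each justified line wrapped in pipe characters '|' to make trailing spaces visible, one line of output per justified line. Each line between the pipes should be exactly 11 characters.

Answer: |large      |
|butterfly  |
|bee    oats|
|read orange|
|coffee     |
|morning  in|
|I    sleepy|
|how   heart|
|security   |
|magnetic   |
|any        |

Derivation:
Line 1: ['large'] (min_width=5, slack=6)
Line 2: ['butterfly'] (min_width=9, slack=2)
Line 3: ['bee', 'oats'] (min_width=8, slack=3)
Line 4: ['read', 'orange'] (min_width=11, slack=0)
Line 5: ['coffee'] (min_width=6, slack=5)
Line 6: ['morning', 'in'] (min_width=10, slack=1)
Line 7: ['I', 'sleepy'] (min_width=8, slack=3)
Line 8: ['how', 'heart'] (min_width=9, slack=2)
Line 9: ['security'] (min_width=8, slack=3)
Line 10: ['magnetic'] (min_width=8, slack=3)
Line 11: ['any'] (min_width=3, slack=8)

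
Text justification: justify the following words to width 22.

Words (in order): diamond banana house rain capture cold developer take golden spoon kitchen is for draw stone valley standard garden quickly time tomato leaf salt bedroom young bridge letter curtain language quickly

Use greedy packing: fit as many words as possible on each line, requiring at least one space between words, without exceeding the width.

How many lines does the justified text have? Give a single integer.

Answer: 11

Derivation:
Line 1: ['diamond', 'banana', 'house'] (min_width=20, slack=2)
Line 2: ['rain', 'capture', 'cold'] (min_width=17, slack=5)
Line 3: ['developer', 'take', 'golden'] (min_width=21, slack=1)
Line 4: ['spoon', 'kitchen', 'is', 'for'] (min_width=20, slack=2)
Line 5: ['draw', 'stone', 'valley'] (min_width=17, slack=5)
Line 6: ['standard', 'garden'] (min_width=15, slack=7)
Line 7: ['quickly', 'time', 'tomato'] (min_width=19, slack=3)
Line 8: ['leaf', 'salt', 'bedroom'] (min_width=17, slack=5)
Line 9: ['young', 'bridge', 'letter'] (min_width=19, slack=3)
Line 10: ['curtain', 'language'] (min_width=16, slack=6)
Line 11: ['quickly'] (min_width=7, slack=15)
Total lines: 11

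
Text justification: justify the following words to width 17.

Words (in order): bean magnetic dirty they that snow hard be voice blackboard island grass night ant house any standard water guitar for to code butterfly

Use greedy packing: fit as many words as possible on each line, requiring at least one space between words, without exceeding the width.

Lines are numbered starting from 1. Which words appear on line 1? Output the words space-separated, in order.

Answer: bean magnetic

Derivation:
Line 1: ['bean', 'magnetic'] (min_width=13, slack=4)
Line 2: ['dirty', 'they', 'that'] (min_width=15, slack=2)
Line 3: ['snow', 'hard', 'be'] (min_width=12, slack=5)
Line 4: ['voice', 'blackboard'] (min_width=16, slack=1)
Line 5: ['island', 'grass'] (min_width=12, slack=5)
Line 6: ['night', 'ant', 'house'] (min_width=15, slack=2)
Line 7: ['any', 'standard'] (min_width=12, slack=5)
Line 8: ['water', 'guitar', 'for'] (min_width=16, slack=1)
Line 9: ['to', 'code', 'butterfly'] (min_width=17, slack=0)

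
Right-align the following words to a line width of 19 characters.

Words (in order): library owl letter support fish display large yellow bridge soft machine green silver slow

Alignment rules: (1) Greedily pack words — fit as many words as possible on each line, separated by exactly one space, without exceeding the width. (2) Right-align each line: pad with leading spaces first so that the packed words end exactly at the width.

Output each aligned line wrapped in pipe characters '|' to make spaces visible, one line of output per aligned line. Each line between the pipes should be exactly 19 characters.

Answer: | library owl letter|
|       support fish|
|      display large|
| yellow bridge soft|
|      machine green|
|        silver slow|

Derivation:
Line 1: ['library', 'owl', 'letter'] (min_width=18, slack=1)
Line 2: ['support', 'fish'] (min_width=12, slack=7)
Line 3: ['display', 'large'] (min_width=13, slack=6)
Line 4: ['yellow', 'bridge', 'soft'] (min_width=18, slack=1)
Line 5: ['machine', 'green'] (min_width=13, slack=6)
Line 6: ['silver', 'slow'] (min_width=11, slack=8)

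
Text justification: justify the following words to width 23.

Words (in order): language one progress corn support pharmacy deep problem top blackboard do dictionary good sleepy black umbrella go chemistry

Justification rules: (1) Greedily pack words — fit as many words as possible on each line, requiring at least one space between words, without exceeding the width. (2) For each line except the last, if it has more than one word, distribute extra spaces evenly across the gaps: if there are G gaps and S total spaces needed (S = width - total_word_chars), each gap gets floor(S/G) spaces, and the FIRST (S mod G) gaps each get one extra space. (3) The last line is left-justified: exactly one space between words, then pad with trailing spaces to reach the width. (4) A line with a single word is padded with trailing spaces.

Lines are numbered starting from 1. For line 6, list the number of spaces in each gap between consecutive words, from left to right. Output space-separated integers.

Answer: 4 4

Derivation:
Line 1: ['language', 'one', 'progress'] (min_width=21, slack=2)
Line 2: ['corn', 'support', 'pharmacy'] (min_width=21, slack=2)
Line 3: ['deep', 'problem', 'top'] (min_width=16, slack=7)
Line 4: ['blackboard', 'do'] (min_width=13, slack=10)
Line 5: ['dictionary', 'good', 'sleepy'] (min_width=22, slack=1)
Line 6: ['black', 'umbrella', 'go'] (min_width=17, slack=6)
Line 7: ['chemistry'] (min_width=9, slack=14)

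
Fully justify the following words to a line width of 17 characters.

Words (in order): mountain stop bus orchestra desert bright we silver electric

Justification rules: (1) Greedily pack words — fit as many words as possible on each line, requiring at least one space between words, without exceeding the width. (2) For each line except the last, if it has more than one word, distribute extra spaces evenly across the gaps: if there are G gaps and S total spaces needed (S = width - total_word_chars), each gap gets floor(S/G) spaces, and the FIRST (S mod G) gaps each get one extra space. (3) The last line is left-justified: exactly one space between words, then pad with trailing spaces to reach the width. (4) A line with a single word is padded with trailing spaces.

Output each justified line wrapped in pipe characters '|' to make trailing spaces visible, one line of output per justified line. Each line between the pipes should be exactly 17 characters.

Line 1: ['mountain', 'stop', 'bus'] (min_width=17, slack=0)
Line 2: ['orchestra', 'desert'] (min_width=16, slack=1)
Line 3: ['bright', 'we', 'silver'] (min_width=16, slack=1)
Line 4: ['electric'] (min_width=8, slack=9)

Answer: |mountain stop bus|
|orchestra  desert|
|bright  we silver|
|electric         |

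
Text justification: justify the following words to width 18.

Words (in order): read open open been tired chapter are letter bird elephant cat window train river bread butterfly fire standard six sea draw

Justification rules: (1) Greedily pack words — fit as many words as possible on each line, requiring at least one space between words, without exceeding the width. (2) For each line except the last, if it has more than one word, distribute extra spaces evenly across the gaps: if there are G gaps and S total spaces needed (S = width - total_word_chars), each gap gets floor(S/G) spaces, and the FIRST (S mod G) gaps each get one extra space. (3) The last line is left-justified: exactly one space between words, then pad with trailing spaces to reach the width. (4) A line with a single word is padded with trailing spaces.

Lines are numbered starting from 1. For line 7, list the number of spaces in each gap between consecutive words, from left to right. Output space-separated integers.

Answer: 2 1

Derivation:
Line 1: ['read', 'open', 'open'] (min_width=14, slack=4)
Line 2: ['been', 'tired', 'chapter'] (min_width=18, slack=0)
Line 3: ['are', 'letter', 'bird'] (min_width=15, slack=3)
Line 4: ['elephant', 'cat'] (min_width=12, slack=6)
Line 5: ['window', 'train', 'river'] (min_width=18, slack=0)
Line 6: ['bread', 'butterfly'] (min_width=15, slack=3)
Line 7: ['fire', 'standard', 'six'] (min_width=17, slack=1)
Line 8: ['sea', 'draw'] (min_width=8, slack=10)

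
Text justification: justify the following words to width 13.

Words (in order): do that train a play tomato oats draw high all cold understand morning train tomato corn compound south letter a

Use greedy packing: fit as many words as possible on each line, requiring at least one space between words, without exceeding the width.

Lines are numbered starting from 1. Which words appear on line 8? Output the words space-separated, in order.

Answer: compound

Derivation:
Line 1: ['do', 'that', 'train'] (min_width=13, slack=0)
Line 2: ['a', 'play', 'tomato'] (min_width=13, slack=0)
Line 3: ['oats', 'draw'] (min_width=9, slack=4)
Line 4: ['high', 'all', 'cold'] (min_width=13, slack=0)
Line 5: ['understand'] (min_width=10, slack=3)
Line 6: ['morning', 'train'] (min_width=13, slack=0)
Line 7: ['tomato', 'corn'] (min_width=11, slack=2)
Line 8: ['compound'] (min_width=8, slack=5)
Line 9: ['south', 'letter'] (min_width=12, slack=1)
Line 10: ['a'] (min_width=1, slack=12)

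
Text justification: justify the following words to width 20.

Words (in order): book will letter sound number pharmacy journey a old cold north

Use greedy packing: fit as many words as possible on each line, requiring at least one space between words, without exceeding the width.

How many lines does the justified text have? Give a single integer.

Answer: 4

Derivation:
Line 1: ['book', 'will', 'letter'] (min_width=16, slack=4)
Line 2: ['sound', 'number'] (min_width=12, slack=8)
Line 3: ['pharmacy', 'journey', 'a'] (min_width=18, slack=2)
Line 4: ['old', 'cold', 'north'] (min_width=14, slack=6)
Total lines: 4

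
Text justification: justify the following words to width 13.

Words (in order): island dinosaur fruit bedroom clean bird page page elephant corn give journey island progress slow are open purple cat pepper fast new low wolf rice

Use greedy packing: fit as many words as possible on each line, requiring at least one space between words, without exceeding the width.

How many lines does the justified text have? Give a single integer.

Line 1: ['island'] (min_width=6, slack=7)
Line 2: ['dinosaur'] (min_width=8, slack=5)
Line 3: ['fruit', 'bedroom'] (min_width=13, slack=0)
Line 4: ['clean', 'bird'] (min_width=10, slack=3)
Line 5: ['page', 'page'] (min_width=9, slack=4)
Line 6: ['elephant', 'corn'] (min_width=13, slack=0)
Line 7: ['give', 'journey'] (min_width=12, slack=1)
Line 8: ['island'] (min_width=6, slack=7)
Line 9: ['progress', 'slow'] (min_width=13, slack=0)
Line 10: ['are', 'open'] (min_width=8, slack=5)
Line 11: ['purple', 'cat'] (min_width=10, slack=3)
Line 12: ['pepper', 'fast'] (min_width=11, slack=2)
Line 13: ['new', 'low', 'wolf'] (min_width=12, slack=1)
Line 14: ['rice'] (min_width=4, slack=9)
Total lines: 14

Answer: 14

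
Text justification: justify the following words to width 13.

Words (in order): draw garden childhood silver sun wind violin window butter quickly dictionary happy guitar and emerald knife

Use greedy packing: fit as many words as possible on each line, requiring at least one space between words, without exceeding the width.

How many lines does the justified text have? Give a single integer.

Line 1: ['draw', 'garden'] (min_width=11, slack=2)
Line 2: ['childhood'] (min_width=9, slack=4)
Line 3: ['silver', 'sun'] (min_width=10, slack=3)
Line 4: ['wind', 'violin'] (min_width=11, slack=2)
Line 5: ['window', 'butter'] (min_width=13, slack=0)
Line 6: ['quickly'] (min_width=7, slack=6)
Line 7: ['dictionary'] (min_width=10, slack=3)
Line 8: ['happy', 'guitar'] (min_width=12, slack=1)
Line 9: ['and', 'emerald'] (min_width=11, slack=2)
Line 10: ['knife'] (min_width=5, slack=8)
Total lines: 10

Answer: 10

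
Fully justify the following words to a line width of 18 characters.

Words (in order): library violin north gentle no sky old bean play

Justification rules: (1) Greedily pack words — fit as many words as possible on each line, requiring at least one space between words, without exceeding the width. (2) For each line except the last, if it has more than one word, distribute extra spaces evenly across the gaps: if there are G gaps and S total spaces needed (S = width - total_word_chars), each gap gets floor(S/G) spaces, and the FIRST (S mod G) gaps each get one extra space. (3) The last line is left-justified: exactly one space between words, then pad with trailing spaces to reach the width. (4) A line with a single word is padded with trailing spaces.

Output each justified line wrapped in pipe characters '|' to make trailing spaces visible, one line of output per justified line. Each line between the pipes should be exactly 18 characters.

Line 1: ['library', 'violin'] (min_width=14, slack=4)
Line 2: ['north', 'gentle', 'no'] (min_width=15, slack=3)
Line 3: ['sky', 'old', 'bean', 'play'] (min_width=17, slack=1)

Answer: |library     violin|
|north   gentle  no|
|sky old bean play |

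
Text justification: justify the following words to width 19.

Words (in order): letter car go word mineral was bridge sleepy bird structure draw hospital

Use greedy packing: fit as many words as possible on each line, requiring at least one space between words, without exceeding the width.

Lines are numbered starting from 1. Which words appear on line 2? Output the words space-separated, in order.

Answer: mineral was bridge

Derivation:
Line 1: ['letter', 'car', 'go', 'word'] (min_width=18, slack=1)
Line 2: ['mineral', 'was', 'bridge'] (min_width=18, slack=1)
Line 3: ['sleepy', 'bird'] (min_width=11, slack=8)
Line 4: ['structure', 'draw'] (min_width=14, slack=5)
Line 5: ['hospital'] (min_width=8, slack=11)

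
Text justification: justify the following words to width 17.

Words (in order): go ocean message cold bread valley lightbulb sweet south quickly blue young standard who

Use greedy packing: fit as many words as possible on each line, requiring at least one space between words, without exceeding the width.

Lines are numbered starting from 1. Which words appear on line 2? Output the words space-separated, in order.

Answer: cold bread valley

Derivation:
Line 1: ['go', 'ocean', 'message'] (min_width=16, slack=1)
Line 2: ['cold', 'bread', 'valley'] (min_width=17, slack=0)
Line 3: ['lightbulb', 'sweet'] (min_width=15, slack=2)
Line 4: ['south', 'quickly'] (min_width=13, slack=4)
Line 5: ['blue', 'young'] (min_width=10, slack=7)
Line 6: ['standard', 'who'] (min_width=12, slack=5)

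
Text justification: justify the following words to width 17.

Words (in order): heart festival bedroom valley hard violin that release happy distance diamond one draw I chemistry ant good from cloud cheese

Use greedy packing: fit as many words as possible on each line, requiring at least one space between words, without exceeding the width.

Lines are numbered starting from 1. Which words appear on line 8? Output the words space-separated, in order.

Line 1: ['heart', 'festival'] (min_width=14, slack=3)
Line 2: ['bedroom', 'valley'] (min_width=14, slack=3)
Line 3: ['hard', 'violin', 'that'] (min_width=16, slack=1)
Line 4: ['release', 'happy'] (min_width=13, slack=4)
Line 5: ['distance', 'diamond'] (min_width=16, slack=1)
Line 6: ['one', 'draw', 'I'] (min_width=10, slack=7)
Line 7: ['chemistry', 'ant'] (min_width=13, slack=4)
Line 8: ['good', 'from', 'cloud'] (min_width=15, slack=2)
Line 9: ['cheese'] (min_width=6, slack=11)

Answer: good from cloud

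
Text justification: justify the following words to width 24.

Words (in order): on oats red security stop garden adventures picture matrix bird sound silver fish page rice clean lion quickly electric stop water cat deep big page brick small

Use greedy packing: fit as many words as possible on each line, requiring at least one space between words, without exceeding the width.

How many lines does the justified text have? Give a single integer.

Line 1: ['on', 'oats', 'red', 'security'] (min_width=20, slack=4)
Line 2: ['stop', 'garden', 'adventures'] (min_width=22, slack=2)
Line 3: ['picture', 'matrix', 'bird'] (min_width=19, slack=5)
Line 4: ['sound', 'silver', 'fish', 'page'] (min_width=22, slack=2)
Line 5: ['rice', 'clean', 'lion', 'quickly'] (min_width=23, slack=1)
Line 6: ['electric', 'stop', 'water', 'cat'] (min_width=23, slack=1)
Line 7: ['deep', 'big', 'page', 'brick'] (min_width=19, slack=5)
Line 8: ['small'] (min_width=5, slack=19)
Total lines: 8

Answer: 8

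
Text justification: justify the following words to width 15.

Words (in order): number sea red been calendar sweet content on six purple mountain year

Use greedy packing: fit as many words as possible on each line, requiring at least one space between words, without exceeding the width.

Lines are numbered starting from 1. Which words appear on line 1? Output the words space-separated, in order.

Line 1: ['number', 'sea', 'red'] (min_width=14, slack=1)
Line 2: ['been', 'calendar'] (min_width=13, slack=2)
Line 3: ['sweet', 'content'] (min_width=13, slack=2)
Line 4: ['on', 'six', 'purple'] (min_width=13, slack=2)
Line 5: ['mountain', 'year'] (min_width=13, slack=2)

Answer: number sea red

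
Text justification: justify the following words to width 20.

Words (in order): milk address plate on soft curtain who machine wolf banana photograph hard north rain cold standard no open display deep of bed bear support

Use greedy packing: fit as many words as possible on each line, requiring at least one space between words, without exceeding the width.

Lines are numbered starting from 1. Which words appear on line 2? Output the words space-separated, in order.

Line 1: ['milk', 'address', 'plate'] (min_width=18, slack=2)
Line 2: ['on', 'soft', 'curtain', 'who'] (min_width=19, slack=1)
Line 3: ['machine', 'wolf', 'banana'] (min_width=19, slack=1)
Line 4: ['photograph', 'hard'] (min_width=15, slack=5)
Line 5: ['north', 'rain', 'cold'] (min_width=15, slack=5)
Line 6: ['standard', 'no', 'open'] (min_width=16, slack=4)
Line 7: ['display', 'deep', 'of', 'bed'] (min_width=19, slack=1)
Line 8: ['bear', 'support'] (min_width=12, slack=8)

Answer: on soft curtain who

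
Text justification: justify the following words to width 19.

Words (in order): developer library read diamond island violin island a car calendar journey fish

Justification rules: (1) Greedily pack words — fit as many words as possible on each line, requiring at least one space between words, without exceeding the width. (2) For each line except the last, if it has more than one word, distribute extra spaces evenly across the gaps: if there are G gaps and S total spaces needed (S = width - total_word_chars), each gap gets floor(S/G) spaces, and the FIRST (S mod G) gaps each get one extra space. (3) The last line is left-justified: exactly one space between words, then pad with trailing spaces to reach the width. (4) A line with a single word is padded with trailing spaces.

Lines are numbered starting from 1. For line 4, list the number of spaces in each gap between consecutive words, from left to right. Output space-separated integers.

Line 1: ['developer', 'library'] (min_width=17, slack=2)
Line 2: ['read', 'diamond', 'island'] (min_width=19, slack=0)
Line 3: ['violin', 'island', 'a', 'car'] (min_width=19, slack=0)
Line 4: ['calendar', 'journey'] (min_width=16, slack=3)
Line 5: ['fish'] (min_width=4, slack=15)

Answer: 4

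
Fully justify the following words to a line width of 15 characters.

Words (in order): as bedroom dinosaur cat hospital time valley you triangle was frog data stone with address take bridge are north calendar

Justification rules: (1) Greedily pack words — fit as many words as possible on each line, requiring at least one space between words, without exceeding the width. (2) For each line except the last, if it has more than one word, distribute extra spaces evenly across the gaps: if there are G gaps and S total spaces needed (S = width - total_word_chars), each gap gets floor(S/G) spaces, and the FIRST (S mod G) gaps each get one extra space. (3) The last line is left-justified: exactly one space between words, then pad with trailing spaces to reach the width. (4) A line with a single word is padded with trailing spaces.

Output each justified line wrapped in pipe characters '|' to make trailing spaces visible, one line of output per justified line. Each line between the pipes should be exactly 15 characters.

Answer: |as      bedroom|
|dinosaur    cat|
|hospital   time|
|valley      you|
|triangle    was|
|frog data stone|
|with    address|
|take bridge are|
|north calendar |

Derivation:
Line 1: ['as', 'bedroom'] (min_width=10, slack=5)
Line 2: ['dinosaur', 'cat'] (min_width=12, slack=3)
Line 3: ['hospital', 'time'] (min_width=13, slack=2)
Line 4: ['valley', 'you'] (min_width=10, slack=5)
Line 5: ['triangle', 'was'] (min_width=12, slack=3)
Line 6: ['frog', 'data', 'stone'] (min_width=15, slack=0)
Line 7: ['with', 'address'] (min_width=12, slack=3)
Line 8: ['take', 'bridge', 'are'] (min_width=15, slack=0)
Line 9: ['north', 'calendar'] (min_width=14, slack=1)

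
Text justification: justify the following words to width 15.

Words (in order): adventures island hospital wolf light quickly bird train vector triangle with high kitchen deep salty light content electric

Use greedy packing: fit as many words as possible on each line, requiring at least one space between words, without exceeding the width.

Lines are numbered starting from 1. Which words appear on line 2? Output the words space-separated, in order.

Answer: island hospital

Derivation:
Line 1: ['adventures'] (min_width=10, slack=5)
Line 2: ['island', 'hospital'] (min_width=15, slack=0)
Line 3: ['wolf', 'light'] (min_width=10, slack=5)
Line 4: ['quickly', 'bird'] (min_width=12, slack=3)
Line 5: ['train', 'vector'] (min_width=12, slack=3)
Line 6: ['triangle', 'with'] (min_width=13, slack=2)
Line 7: ['high', 'kitchen'] (min_width=12, slack=3)
Line 8: ['deep', 'salty'] (min_width=10, slack=5)
Line 9: ['light', 'content'] (min_width=13, slack=2)
Line 10: ['electric'] (min_width=8, slack=7)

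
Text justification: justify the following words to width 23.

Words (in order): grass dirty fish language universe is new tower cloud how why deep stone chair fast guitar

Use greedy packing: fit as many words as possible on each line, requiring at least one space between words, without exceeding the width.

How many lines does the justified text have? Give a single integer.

Line 1: ['grass', 'dirty', 'fish'] (min_width=16, slack=7)
Line 2: ['language', 'universe', 'is'] (min_width=20, slack=3)
Line 3: ['new', 'tower', 'cloud', 'how', 'why'] (min_width=23, slack=0)
Line 4: ['deep', 'stone', 'chair', 'fast'] (min_width=21, slack=2)
Line 5: ['guitar'] (min_width=6, slack=17)
Total lines: 5

Answer: 5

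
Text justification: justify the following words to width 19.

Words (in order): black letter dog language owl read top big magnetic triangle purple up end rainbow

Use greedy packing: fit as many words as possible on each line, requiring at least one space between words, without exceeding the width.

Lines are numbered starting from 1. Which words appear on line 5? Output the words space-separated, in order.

Line 1: ['black', 'letter', 'dog'] (min_width=16, slack=3)
Line 2: ['language', 'owl', 'read'] (min_width=17, slack=2)
Line 3: ['top', 'big', 'magnetic'] (min_width=16, slack=3)
Line 4: ['triangle', 'purple', 'up'] (min_width=18, slack=1)
Line 5: ['end', 'rainbow'] (min_width=11, slack=8)

Answer: end rainbow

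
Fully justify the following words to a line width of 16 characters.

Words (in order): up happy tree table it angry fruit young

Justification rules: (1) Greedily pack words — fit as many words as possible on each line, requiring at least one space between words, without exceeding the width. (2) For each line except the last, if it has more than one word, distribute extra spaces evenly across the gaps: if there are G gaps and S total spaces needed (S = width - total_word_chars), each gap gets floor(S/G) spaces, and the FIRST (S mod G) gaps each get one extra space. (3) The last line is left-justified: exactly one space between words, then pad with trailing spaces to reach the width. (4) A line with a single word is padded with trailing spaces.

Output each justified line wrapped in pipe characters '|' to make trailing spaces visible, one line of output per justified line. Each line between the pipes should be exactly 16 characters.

Line 1: ['up', 'happy', 'tree'] (min_width=13, slack=3)
Line 2: ['table', 'it', 'angry'] (min_width=14, slack=2)
Line 3: ['fruit', 'young'] (min_width=11, slack=5)

Answer: |up   happy  tree|
|table  it  angry|
|fruit young     |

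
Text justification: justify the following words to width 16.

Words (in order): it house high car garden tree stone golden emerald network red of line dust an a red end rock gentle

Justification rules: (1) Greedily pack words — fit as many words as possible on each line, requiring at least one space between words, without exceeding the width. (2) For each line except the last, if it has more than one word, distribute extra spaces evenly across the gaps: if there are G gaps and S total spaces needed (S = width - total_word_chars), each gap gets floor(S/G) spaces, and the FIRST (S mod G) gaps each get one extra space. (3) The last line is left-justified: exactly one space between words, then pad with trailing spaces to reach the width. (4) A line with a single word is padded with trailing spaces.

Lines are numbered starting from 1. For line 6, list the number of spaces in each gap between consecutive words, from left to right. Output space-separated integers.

Line 1: ['it', 'house', 'high'] (min_width=13, slack=3)
Line 2: ['car', 'garden', 'tree'] (min_width=15, slack=1)
Line 3: ['stone', 'golden'] (min_width=12, slack=4)
Line 4: ['emerald', 'network'] (min_width=15, slack=1)
Line 5: ['red', 'of', 'line', 'dust'] (min_width=16, slack=0)
Line 6: ['an', 'a', 'red', 'end'] (min_width=12, slack=4)
Line 7: ['rock', 'gentle'] (min_width=11, slack=5)

Answer: 3 2 2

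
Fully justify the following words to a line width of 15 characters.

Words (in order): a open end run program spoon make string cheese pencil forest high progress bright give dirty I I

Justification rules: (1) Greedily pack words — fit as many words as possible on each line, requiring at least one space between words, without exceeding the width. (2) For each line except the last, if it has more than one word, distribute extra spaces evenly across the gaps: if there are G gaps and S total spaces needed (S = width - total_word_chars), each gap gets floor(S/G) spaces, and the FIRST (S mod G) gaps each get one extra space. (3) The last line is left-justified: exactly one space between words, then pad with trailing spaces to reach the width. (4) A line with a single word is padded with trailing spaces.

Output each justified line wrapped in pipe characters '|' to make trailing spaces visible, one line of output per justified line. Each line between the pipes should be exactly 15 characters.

Answer: |a  open end run|
|program   spoon|
|make     string|
|cheese   pencil|
|forest     high|
|progress bright|
|give dirty I I |

Derivation:
Line 1: ['a', 'open', 'end', 'run'] (min_width=14, slack=1)
Line 2: ['program', 'spoon'] (min_width=13, slack=2)
Line 3: ['make', 'string'] (min_width=11, slack=4)
Line 4: ['cheese', 'pencil'] (min_width=13, slack=2)
Line 5: ['forest', 'high'] (min_width=11, slack=4)
Line 6: ['progress', 'bright'] (min_width=15, slack=0)
Line 7: ['give', 'dirty', 'I', 'I'] (min_width=14, slack=1)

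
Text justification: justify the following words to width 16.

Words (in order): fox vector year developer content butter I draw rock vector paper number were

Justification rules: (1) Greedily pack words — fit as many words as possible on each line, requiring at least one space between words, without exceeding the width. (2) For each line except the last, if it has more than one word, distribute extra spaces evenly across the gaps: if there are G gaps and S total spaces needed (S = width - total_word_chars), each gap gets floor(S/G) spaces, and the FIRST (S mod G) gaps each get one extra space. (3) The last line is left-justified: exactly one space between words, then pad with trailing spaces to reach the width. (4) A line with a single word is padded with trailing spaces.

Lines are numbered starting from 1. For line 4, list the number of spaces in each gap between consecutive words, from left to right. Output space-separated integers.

Answer: 1 1

Derivation:
Line 1: ['fox', 'vector', 'year'] (min_width=15, slack=1)
Line 2: ['developer'] (min_width=9, slack=7)
Line 3: ['content', 'butter', 'I'] (min_width=16, slack=0)
Line 4: ['draw', 'rock', 'vector'] (min_width=16, slack=0)
Line 5: ['paper', 'number'] (min_width=12, slack=4)
Line 6: ['were'] (min_width=4, slack=12)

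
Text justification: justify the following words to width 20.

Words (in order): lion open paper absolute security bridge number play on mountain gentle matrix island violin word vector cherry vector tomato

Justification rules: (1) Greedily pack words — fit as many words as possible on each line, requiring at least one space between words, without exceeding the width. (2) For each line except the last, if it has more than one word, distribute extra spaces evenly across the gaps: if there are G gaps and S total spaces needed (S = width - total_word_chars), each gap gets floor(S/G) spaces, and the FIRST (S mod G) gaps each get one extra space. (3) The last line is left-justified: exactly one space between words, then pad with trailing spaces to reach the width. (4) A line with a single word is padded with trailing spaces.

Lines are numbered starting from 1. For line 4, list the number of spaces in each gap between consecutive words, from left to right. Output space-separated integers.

Answer: 2 2

Derivation:
Line 1: ['lion', 'open', 'paper'] (min_width=15, slack=5)
Line 2: ['absolute', 'security'] (min_width=17, slack=3)
Line 3: ['bridge', 'number', 'play'] (min_width=18, slack=2)
Line 4: ['on', 'mountain', 'gentle'] (min_width=18, slack=2)
Line 5: ['matrix', 'island', 'violin'] (min_width=20, slack=0)
Line 6: ['word', 'vector', 'cherry'] (min_width=18, slack=2)
Line 7: ['vector', 'tomato'] (min_width=13, slack=7)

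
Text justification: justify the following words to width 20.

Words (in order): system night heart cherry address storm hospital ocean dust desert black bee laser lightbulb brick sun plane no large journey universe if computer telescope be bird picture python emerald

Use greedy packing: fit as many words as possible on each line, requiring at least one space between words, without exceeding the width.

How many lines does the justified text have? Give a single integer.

Line 1: ['system', 'night', 'heart'] (min_width=18, slack=2)
Line 2: ['cherry', 'address', 'storm'] (min_width=20, slack=0)
Line 3: ['hospital', 'ocean', 'dust'] (min_width=19, slack=1)
Line 4: ['desert', 'black', 'bee'] (min_width=16, slack=4)
Line 5: ['laser', 'lightbulb'] (min_width=15, slack=5)
Line 6: ['brick', 'sun', 'plane', 'no'] (min_width=18, slack=2)
Line 7: ['large', 'journey'] (min_width=13, slack=7)
Line 8: ['universe', 'if', 'computer'] (min_width=20, slack=0)
Line 9: ['telescope', 'be', 'bird'] (min_width=17, slack=3)
Line 10: ['picture', 'python'] (min_width=14, slack=6)
Line 11: ['emerald'] (min_width=7, slack=13)
Total lines: 11

Answer: 11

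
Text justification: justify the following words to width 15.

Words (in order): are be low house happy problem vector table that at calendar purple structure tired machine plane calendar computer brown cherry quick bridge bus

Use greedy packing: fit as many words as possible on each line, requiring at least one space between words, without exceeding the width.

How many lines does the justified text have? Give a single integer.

Line 1: ['are', 'be', 'low'] (min_width=10, slack=5)
Line 2: ['house', 'happy'] (min_width=11, slack=4)
Line 3: ['problem', 'vector'] (min_width=14, slack=1)
Line 4: ['table', 'that', 'at'] (min_width=13, slack=2)
Line 5: ['calendar', 'purple'] (min_width=15, slack=0)
Line 6: ['structure', 'tired'] (min_width=15, slack=0)
Line 7: ['machine', 'plane'] (min_width=13, slack=2)
Line 8: ['calendar'] (min_width=8, slack=7)
Line 9: ['computer', 'brown'] (min_width=14, slack=1)
Line 10: ['cherry', 'quick'] (min_width=12, slack=3)
Line 11: ['bridge', 'bus'] (min_width=10, slack=5)
Total lines: 11

Answer: 11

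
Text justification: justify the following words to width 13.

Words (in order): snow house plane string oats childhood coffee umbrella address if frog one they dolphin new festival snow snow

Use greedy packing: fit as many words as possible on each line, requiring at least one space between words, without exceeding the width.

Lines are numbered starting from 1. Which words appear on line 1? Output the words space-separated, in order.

Answer: snow house

Derivation:
Line 1: ['snow', 'house'] (min_width=10, slack=3)
Line 2: ['plane', 'string'] (min_width=12, slack=1)
Line 3: ['oats'] (min_width=4, slack=9)
Line 4: ['childhood'] (min_width=9, slack=4)
Line 5: ['coffee'] (min_width=6, slack=7)
Line 6: ['umbrella'] (min_width=8, slack=5)
Line 7: ['address', 'if'] (min_width=10, slack=3)
Line 8: ['frog', 'one', 'they'] (min_width=13, slack=0)
Line 9: ['dolphin', 'new'] (min_width=11, slack=2)
Line 10: ['festival', 'snow'] (min_width=13, slack=0)
Line 11: ['snow'] (min_width=4, slack=9)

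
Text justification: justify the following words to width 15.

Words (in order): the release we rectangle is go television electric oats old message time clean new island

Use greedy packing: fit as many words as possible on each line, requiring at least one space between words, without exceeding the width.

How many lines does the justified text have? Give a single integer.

Answer: 7

Derivation:
Line 1: ['the', 'release', 'we'] (min_width=14, slack=1)
Line 2: ['rectangle', 'is', 'go'] (min_width=15, slack=0)
Line 3: ['television'] (min_width=10, slack=5)
Line 4: ['electric', 'oats'] (min_width=13, slack=2)
Line 5: ['old', 'message'] (min_width=11, slack=4)
Line 6: ['time', 'clean', 'new'] (min_width=14, slack=1)
Line 7: ['island'] (min_width=6, slack=9)
Total lines: 7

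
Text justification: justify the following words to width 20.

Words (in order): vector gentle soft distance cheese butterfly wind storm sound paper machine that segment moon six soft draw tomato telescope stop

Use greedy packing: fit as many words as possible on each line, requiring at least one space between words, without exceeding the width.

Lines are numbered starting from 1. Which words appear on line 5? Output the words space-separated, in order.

Line 1: ['vector', 'gentle', 'soft'] (min_width=18, slack=2)
Line 2: ['distance', 'cheese'] (min_width=15, slack=5)
Line 3: ['butterfly', 'wind', 'storm'] (min_width=20, slack=0)
Line 4: ['sound', 'paper', 'machine'] (min_width=19, slack=1)
Line 5: ['that', 'segment', 'moon'] (min_width=17, slack=3)
Line 6: ['six', 'soft', 'draw', 'tomato'] (min_width=20, slack=0)
Line 7: ['telescope', 'stop'] (min_width=14, slack=6)

Answer: that segment moon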